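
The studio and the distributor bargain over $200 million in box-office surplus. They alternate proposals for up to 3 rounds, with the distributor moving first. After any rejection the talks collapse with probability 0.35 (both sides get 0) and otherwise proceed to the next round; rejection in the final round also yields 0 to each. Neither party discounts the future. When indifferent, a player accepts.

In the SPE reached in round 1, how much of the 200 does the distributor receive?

By backward induction:
Round 3 (the distributor proposes): rejection yields 0 for the studio; the distributor offers 0 and keeps 200.
Round 2 (the studio proposes): rejecting gives the distributor an expected 0.65 × 200 = 130, so the studio offers 130, keeping 70.
Round 1 (the distributor proposes): rejecting gives the studio an expected 0.65 × 70 = 45.5; the distributor offers that and keeps 154.5.

154.5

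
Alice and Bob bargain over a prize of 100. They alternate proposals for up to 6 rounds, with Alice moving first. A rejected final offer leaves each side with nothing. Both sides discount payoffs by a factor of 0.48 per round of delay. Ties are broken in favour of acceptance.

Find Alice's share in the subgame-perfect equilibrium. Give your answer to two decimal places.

Round 6 (Bob proposes): rejection yields 0 for Alice; Bob offers 0 and keeps 100.
Round 5 (Alice proposes): Bob can get 100 next round, worth 0.48 × 100 = 48 now; Alice offers that and keeps 52.
Round 4 (Bob proposes): Alice can get 52 next round, worth 0.48 × 52 = 24.96 now. Bob offers 24.96 and keeps 100 − 24.96 = 75.04.
Round 3 (Alice proposes): Bob can get 75.04 next round, worth 0.48 × 75.04 = 36.0192 now. Alice offers 36.0192 and keeps 100 − 36.0192 = 63.9808.
Round 2 (Bob proposes): Alice can get 63.9808 next round, worth 0.48 × 63.9808 = 30.710784 now, so Bob offers 30.710784, keeping 69.289216.
Round 1 (Alice proposes): Bob can get 69.289216 next round, worth 0.48 × 69.289216 = 33.25882368 now, so Alice offers 33.25882368, keeping 66.74117632.

66.74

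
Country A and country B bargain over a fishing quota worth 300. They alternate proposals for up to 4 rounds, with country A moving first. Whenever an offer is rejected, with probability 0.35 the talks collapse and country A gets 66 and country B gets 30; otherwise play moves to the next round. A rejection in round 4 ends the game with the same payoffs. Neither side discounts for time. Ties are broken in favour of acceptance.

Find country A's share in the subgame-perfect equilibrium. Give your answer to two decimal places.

Round 4 (country B proposes): country A gets 66 if talks fail, so country B offers 66 and keeps 234.
Round 3 (country A proposes): rejecting gives country B an expected 0.65 × 234 + 0.35 × 30 = 162.6, so country A offers 162.6, keeping 137.4.
Round 2 (country B proposes): rejecting gives country A an expected 0.65 × 137.4 + 0.35 × 66 = 112.41. Country B offers 112.41 and keeps 300 − 112.41 = 187.59.
Round 1 (country A proposes): rejecting gives country B an expected 0.65 × 187.59 + 0.35 × 30 = 132.4335. Country A offers 132.4335 and keeps 300 − 132.4335 = 167.5665.

167.57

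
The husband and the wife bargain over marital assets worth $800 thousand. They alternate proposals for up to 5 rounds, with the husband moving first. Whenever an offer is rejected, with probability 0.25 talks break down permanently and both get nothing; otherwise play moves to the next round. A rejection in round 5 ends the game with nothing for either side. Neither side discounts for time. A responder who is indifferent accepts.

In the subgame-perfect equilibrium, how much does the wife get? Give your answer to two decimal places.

Round 5 (the husband proposes): the wife will accept anything ≥ 0, so the husband offers 0 and keeps 800.
Round 4 (the wife proposes): rejecting gives the husband an expected 0.75 × 800 = 600. The wife offers 600 and keeps 800 − 600 = 200.
Round 3 (the husband proposes): rejecting gives the wife an expected 0.75 × 200 = 150, so the husband offers 150, keeping 650.
Round 2 (the wife proposes): rejecting gives the husband an expected 0.75 × 650 = 487.5, so the wife offers 487.5, keeping 312.5.
Round 1 (the husband proposes): rejecting gives the wife an expected 0.75 × 312.5 = 234.375; the husband offers that and keeps 565.625.

234.38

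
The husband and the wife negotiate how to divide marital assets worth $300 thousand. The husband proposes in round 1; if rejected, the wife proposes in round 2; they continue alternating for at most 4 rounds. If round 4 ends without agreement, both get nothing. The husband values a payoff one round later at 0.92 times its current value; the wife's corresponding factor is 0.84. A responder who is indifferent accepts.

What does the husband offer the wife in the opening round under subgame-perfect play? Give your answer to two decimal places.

214.91

Round 4 (the wife proposes): rejection yields 0 for the husband; the wife offers 0 and keeps 300.
Round 3 (the husband proposes): the wife can get 300 next round, worth 0.84 × 300 = 252 now. The husband offers 252 and keeps 300 − 252 = 48.
Round 2 (the wife proposes): the husband can get 48 next round, worth 0.92 × 48 = 44.16 now, so the wife offers 44.16, keeping 255.84.
Round 1 (the husband proposes): the wife can get 255.84 next round, worth 0.84 × 255.84 = 214.9056 now, so the husband offers 214.9056, keeping 85.0944.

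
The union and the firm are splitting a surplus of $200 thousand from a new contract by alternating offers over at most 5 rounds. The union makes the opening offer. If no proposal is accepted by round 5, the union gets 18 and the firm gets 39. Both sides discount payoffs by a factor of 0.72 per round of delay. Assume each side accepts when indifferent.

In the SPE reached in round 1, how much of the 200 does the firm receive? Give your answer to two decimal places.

Solve by backward induction from round 5.
Round 5 (the union proposes): the firm gets 39 if talks fail, so the union offers 39 and keeps 161.
Round 4 (the firm proposes): the union can get 161 next round, worth 0.72 × 161 = 115.92 now. The firm offers 115.92 and keeps 200 − 115.92 = 84.08.
Round 3 (the union proposes): the firm can get 84.08 next round, worth 0.72 × 84.08 = 60.5376 now, so the union offers 60.5376, keeping 139.4624.
Round 2 (the firm proposes): the union can get 139.4624 next round, worth 0.72 × 139.4624 = 100.412928 now. The firm offers 100.412928 and keeps 200 − 100.412928 = 99.587072.
Round 1 (the union proposes): the firm can get 99.587072 next round, worth 0.72 × 99.587072 = 71.70269184 now, so the union offers 71.70269184, keeping 128.29730816.

71.70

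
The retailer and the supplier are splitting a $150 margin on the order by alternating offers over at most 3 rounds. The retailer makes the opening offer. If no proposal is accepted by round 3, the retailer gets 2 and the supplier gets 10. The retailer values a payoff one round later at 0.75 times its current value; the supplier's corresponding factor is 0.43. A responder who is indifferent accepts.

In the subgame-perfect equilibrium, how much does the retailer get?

130.65

Round 3 (the retailer proposes): the supplier gets 10 if talks fail, so the retailer offers 10 and keeps 140.
Round 2 (the supplier proposes): the retailer can get 140 next round, worth 0.75 × 140 = 105 now. The supplier offers 105 and keeps 150 − 105 = 45.
Round 1 (the retailer proposes): the supplier can get 45 next round, worth 0.43 × 45 = 19.35 now, so the retailer offers 19.35, keeping 130.65.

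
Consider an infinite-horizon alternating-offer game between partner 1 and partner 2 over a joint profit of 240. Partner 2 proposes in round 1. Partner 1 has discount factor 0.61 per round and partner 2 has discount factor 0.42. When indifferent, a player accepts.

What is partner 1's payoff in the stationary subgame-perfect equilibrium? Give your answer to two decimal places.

When partner 2 proposes, partner 1 accepts any offer worth at least 0.61 times what partner 1 would get by proposing next round; and vice versa.
This gives x = 240 − 0.61y and y = 240 − 0.42x, where x and y are each side's share when it proposes.
Hence (1 − 0.61·0.42)x = 240(1 − 0.61), i.e. 0.7438·x = 93.6.
x ≈ 125.8403; partner 1's share is 240 − x ≈ 114.1597.

114.16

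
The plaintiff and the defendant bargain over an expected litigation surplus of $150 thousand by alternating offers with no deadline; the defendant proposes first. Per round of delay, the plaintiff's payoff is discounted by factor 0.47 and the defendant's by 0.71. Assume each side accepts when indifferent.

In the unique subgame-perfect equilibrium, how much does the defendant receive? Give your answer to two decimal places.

When the defendant proposes, the plaintiff accepts any offer worth at least 0.47 times what the plaintiff would get by proposing next round; and vice versa.
This gives x = 150 − 0.47y and y = 150 − 0.71x, where x and y are each side's share when it proposes.
Hence (1 − 0.47·0.71)x = 150(1 − 0.47), i.e. 0.6663·x = 79.5.
x ≈ 119.3156; the plaintiff's share is 150 − x ≈ 30.6844.

119.32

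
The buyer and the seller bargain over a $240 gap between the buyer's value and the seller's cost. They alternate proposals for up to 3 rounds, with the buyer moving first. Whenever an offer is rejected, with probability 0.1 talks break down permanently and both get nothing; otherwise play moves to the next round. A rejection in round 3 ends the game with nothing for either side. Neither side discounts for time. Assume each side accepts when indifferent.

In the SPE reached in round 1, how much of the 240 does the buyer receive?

218.4

Round 3 (the buyer proposes): rejection yields 0 for the seller; the buyer offers 0 and keeps 240.
Round 2 (the seller proposes): rejecting gives the buyer an expected 0.9 × 240 = 216, so the seller offers 216, keeping 24.
Round 1 (the buyer proposes): rejecting gives the seller an expected 0.9 × 24 = 21.6. The buyer offers 21.6 and keeps 240 − 21.6 = 218.4.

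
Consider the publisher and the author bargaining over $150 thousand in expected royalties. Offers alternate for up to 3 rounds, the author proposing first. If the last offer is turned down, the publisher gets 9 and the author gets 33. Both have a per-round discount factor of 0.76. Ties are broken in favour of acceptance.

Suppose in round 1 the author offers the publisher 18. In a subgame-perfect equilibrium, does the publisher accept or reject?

Reject

Round 3 (the author proposes): the publisher gets 9 if talks fail, so the author offers 9 and keeps 141.
Round 2 (the publisher proposes): the author can get 141 next round, worth 0.76 × 141 = 107.16 now. The publisher offers 107.16 and keeps 150 − 107.16 = 42.84.
So by rejecting in round 1, the publisher gets 42.84 next round, worth 0.76 × 42.84 = 32.5584 now.
Offer 18 < 32.5584, so the publisher rejects.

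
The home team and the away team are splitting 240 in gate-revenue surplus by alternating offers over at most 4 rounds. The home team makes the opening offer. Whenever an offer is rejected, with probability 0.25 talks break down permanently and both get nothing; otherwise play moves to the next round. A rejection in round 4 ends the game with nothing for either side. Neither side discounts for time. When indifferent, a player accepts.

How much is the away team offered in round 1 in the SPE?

Round 4 (the away team proposes): rejection yields 0 for the home team; the away team offers 0 and keeps 240.
Round 3 (the home team proposes): rejecting gives the away team an expected 0.75 × 240 = 180; the home team offers that and keeps 60.
Round 2 (the away team proposes): rejecting gives the home team an expected 0.75 × 60 = 45; the away team offers that and keeps 195.
Round 1 (the home team proposes): rejecting gives the away team an expected 0.75 × 195 = 146.25; the home team offers that and keeps 93.75.

146.25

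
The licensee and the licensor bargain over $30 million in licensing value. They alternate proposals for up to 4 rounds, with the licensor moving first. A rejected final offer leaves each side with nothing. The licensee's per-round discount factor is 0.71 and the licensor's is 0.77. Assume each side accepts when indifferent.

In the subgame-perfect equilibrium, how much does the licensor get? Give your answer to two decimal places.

Work backward from the last round.
Round 4 (the licensee proposes): rejection yields 0 for the licensor; the licensee offers 0 and keeps 30.
Round 3 (the licensor proposes): the licensee can get 30 next round, worth 0.71 × 30 = 21.3 now; the licensor offers that and keeps 8.7.
Round 2 (the licensee proposes): the licensor can get 8.7 next round, worth 0.77 × 8.7 = 6.699 now; the licensee offers that and keeps 23.301.
Round 1 (the licensor proposes): the licensee can get 23.301 next round, worth 0.71 × 23.301 = 16.54371 now, so the licensor offers 16.54371, keeping 13.45629.

13.46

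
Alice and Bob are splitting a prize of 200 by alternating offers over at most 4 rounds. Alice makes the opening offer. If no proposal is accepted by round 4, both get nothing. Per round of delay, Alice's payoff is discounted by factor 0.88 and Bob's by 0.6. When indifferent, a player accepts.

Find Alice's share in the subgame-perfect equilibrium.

122.24

Solve by backward induction from round 4.
Round 4 (Bob proposes): rejection yields 0 for Alice; Bob offers 0 and keeps 200.
Round 3 (Alice proposes): Bob can get 200 next round, worth 0.6 × 200 = 120 now. Alice offers 120 and keeps 200 − 120 = 80.
Round 2 (Bob proposes): Alice can get 80 next round, worth 0.88 × 80 = 70.4 now. Bob offers 70.4 and keeps 200 − 70.4 = 129.6.
Round 1 (Alice proposes): Bob can get 129.6 next round, worth 0.6 × 129.6 = 77.76 now. Alice offers 77.76 and keeps 200 − 77.76 = 122.24.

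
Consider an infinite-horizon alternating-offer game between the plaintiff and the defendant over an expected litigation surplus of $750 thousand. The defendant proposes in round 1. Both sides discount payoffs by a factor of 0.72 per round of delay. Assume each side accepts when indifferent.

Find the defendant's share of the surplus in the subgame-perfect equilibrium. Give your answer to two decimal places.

When the defendant proposes, the plaintiff accepts any offer worth at least 0.72 times what the plaintiff would get by proposing next round; and vice versa.
This gives x = 750 − 0.72y and y = 750 − 0.72x, where x and y are each side's share when it proposes.
Hence (1 − 0.72·0.72)x = 750(1 − 0.72), i.e. 0.4816·x = 210.
x ≈ 436.0465; the plaintiff's share is 750 − x ≈ 313.9535.

436.05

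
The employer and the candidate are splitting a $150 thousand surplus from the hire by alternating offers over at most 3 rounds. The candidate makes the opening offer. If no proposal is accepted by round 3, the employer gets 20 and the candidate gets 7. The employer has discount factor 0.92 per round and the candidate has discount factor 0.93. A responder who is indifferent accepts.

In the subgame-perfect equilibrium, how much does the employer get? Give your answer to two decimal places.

Round 3 (the candidate proposes): the employer gets 20 if talks fail, so the candidate offers 20 and keeps 130.
Round 2 (the employer proposes): the candidate can get 130 next round, worth 0.93 × 130 = 120.9 now; the employer offers that and keeps 29.1.
Round 1 (the candidate proposes): the employer can get 29.1 next round, worth 0.92 × 29.1 = 26.772 now; the candidate offers that and keeps 123.228.

26.77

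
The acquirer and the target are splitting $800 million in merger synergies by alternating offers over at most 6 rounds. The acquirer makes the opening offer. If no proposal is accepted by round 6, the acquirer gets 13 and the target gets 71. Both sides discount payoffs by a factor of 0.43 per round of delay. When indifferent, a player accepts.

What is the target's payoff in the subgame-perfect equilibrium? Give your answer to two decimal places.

Round 6 (the target proposes): the acquirer gets 13 if talks fail, so the target offers 13 and keeps 787.
Round 5 (the acquirer proposes): the target can get 787 next round, worth 0.43 × 787 = 338.41 now, so the acquirer offers 338.41, keeping 461.59.
Round 4 (the target proposes): the acquirer can get 461.59 next round, worth 0.43 × 461.59 = 198.4837 now, so the target offers 198.4837, keeping 601.5163.
Round 3 (the acquirer proposes): the target can get 601.5163 next round, worth 0.43 × 601.5163 = 258.652009 now. The acquirer offers 258.652009 and keeps 800 − 258.652009 = 541.347991.
Round 2 (the target proposes): the acquirer can get 541.347991 next round, worth 0.43 × 541.347991 = 232.77963613 now; the target offers that and keeps 567.22036387.
Round 1 (the acquirer proposes): the target can get 567.22036387 next round, worth 0.43 × 567.22036387 = 243.9047564641 now, so the acquirer offers 243.9047564641, keeping 556.0952435359.

243.90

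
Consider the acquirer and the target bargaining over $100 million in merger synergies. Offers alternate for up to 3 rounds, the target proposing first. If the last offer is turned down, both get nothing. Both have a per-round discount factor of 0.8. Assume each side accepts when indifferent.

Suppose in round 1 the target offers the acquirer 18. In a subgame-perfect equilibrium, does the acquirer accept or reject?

Round 3 (the target proposes): the acquirer will accept anything ≥ 0, so the target offers 0 and keeps 100.
Round 2 (the acquirer proposes): the target can get 100 next round, worth 0.8 × 100 = 80 now, so the acquirer offers 80, keeping 20.
So by rejecting in round 1, the acquirer gets 20 next round, worth 0.8 × 20 = 16 now.
Offer 18 ≥ 16, so the acquirer accepts.

Accept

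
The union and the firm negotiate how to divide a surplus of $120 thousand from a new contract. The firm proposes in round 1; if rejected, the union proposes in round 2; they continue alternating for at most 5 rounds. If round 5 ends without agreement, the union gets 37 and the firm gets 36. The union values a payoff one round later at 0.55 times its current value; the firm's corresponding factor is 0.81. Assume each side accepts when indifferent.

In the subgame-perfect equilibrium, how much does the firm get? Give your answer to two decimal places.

94.53

Work backward from the last round.
Round 5 (the firm proposes): the union gets 37 if talks fail, so the firm offers 37 and keeps 83.
Round 4 (the union proposes): the firm can get 83 next round, worth 0.81 × 83 = 67.23 now; the union offers that and keeps 52.77.
Round 3 (the firm proposes): the union can get 52.77 next round, worth 0.55 × 52.77 = 29.0235 now, so the firm offers 29.0235, keeping 90.9765.
Round 2 (the union proposes): the firm can get 90.9765 next round, worth 0.81 × 90.9765 = 73.690965 now, so the union offers 73.690965, keeping 46.309035.
Round 1 (the firm proposes): the union can get 46.309035 next round, worth 0.55 × 46.309035 = 25.46996925 now; the firm offers that and keeps 94.53003075.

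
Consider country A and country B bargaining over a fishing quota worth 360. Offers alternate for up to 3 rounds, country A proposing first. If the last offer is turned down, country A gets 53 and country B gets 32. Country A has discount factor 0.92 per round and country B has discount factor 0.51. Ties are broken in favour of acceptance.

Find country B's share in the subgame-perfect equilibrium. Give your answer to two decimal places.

Round 3 (country A proposes): country B gets 32 if talks fail, so country A offers 32 and keeps 328.
Round 2 (country B proposes): country A can get 328 next round, worth 0.92 × 328 = 301.76 now. Country B offers 301.76 and keeps 360 − 301.76 = 58.24.
Round 1 (country A proposes): country B can get 58.24 next round, worth 0.51 × 58.24 = 29.7024 now. Country A offers 29.7024 and keeps 360 − 29.7024 = 330.2976.

29.70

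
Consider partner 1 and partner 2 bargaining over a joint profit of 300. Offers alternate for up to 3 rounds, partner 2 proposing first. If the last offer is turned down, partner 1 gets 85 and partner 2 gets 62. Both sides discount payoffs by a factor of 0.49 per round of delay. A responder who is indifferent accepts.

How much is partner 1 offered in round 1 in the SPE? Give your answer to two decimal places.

Solve by backward induction from round 3.
Round 3 (partner 2 proposes): partner 1 gets 85 if talks fail, so partner 2 offers 85 and keeps 215.
Round 2 (partner 1 proposes): partner 2 can get 215 next round, worth 0.49 × 215 = 105.35 now; partner 1 offers that and keeps 194.65.
Round 1 (partner 2 proposes): partner 1 can get 194.65 next round, worth 0.49 × 194.65 = 95.3785 now; partner 2 offers that and keeps 204.6215.

95.38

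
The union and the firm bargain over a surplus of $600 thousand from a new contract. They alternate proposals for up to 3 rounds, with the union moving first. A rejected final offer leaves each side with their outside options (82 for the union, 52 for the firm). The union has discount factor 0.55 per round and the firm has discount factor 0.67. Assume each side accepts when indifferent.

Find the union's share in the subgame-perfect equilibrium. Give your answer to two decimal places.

399.94

Round 3 (the union proposes): the firm gets 52 if talks fail, so the union offers 52 and keeps 548.
Round 2 (the firm proposes): the union can get 548 next round, worth 0.55 × 548 = 301.4 now; the firm offers that and keeps 298.6.
Round 1 (the union proposes): the firm can get 298.6 next round, worth 0.67 × 298.6 = 200.062 now; the union offers that and keeps 399.938.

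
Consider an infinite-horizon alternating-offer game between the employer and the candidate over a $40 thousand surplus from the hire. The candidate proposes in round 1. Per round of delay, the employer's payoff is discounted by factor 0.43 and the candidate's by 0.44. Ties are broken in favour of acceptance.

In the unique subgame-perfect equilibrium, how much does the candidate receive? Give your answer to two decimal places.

28.12

Let x be the candidate's share when the candidate proposes and y be the employer's share when the employer proposes.
The employer accepts iff offered ≥ 0.43·y, so x = 40 − 0.43y. Symmetrically y = 40 − 0.44x.
Substituting: x = 40 − 0.43(40 − 0.44x), giving x(1 − 0.44·0.43) = 40(1 − 0.43).
So x = 40 × 0.57 / 0.8108 ≈ 28.1204, and the employer receives 40 − x ≈ 11.8796.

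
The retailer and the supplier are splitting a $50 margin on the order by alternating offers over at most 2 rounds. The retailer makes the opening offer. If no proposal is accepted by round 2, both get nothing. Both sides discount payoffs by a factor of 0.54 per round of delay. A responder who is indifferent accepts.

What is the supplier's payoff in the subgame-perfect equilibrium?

By backward induction:
Round 2 (the supplier proposes): rejection yields 0 for the retailer; the supplier offers 0 and keeps 50.
Round 1 (the retailer proposes): the supplier can get 50 next round, worth 0.54 × 50 = 27 now. The retailer offers 27 and keeps 50 − 27 = 23.

27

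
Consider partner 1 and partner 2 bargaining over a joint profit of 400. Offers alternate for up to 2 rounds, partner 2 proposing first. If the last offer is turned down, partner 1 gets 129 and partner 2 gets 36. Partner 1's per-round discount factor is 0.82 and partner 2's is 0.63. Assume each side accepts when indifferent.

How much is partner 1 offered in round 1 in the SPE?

298.48

Solve by backward induction from round 2.
Round 2 (partner 1 proposes): partner 2 gets 36 if talks fail, so partner 1 offers 36 and keeps 364.
Round 1 (partner 2 proposes): partner 1 can get 364 next round, worth 0.82 × 364 = 298.48 now; partner 2 offers that and keeps 101.52.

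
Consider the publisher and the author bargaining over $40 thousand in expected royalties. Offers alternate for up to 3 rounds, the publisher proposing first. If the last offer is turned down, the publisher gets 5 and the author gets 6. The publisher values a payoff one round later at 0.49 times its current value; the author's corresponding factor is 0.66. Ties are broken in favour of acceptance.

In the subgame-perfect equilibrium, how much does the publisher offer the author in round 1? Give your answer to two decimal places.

15.40

Round 3 (the publisher proposes): the author gets 6 if talks fail, so the publisher offers 6 and keeps 34.
Round 2 (the author proposes): the publisher can get 34 next round, worth 0.49 × 34 = 16.66 now; the author offers that and keeps 23.34.
Round 1 (the publisher proposes): the author can get 23.34 next round, worth 0.66 × 23.34 = 15.4044 now. The publisher offers 15.4044 and keeps 40 − 15.4044 = 24.5956.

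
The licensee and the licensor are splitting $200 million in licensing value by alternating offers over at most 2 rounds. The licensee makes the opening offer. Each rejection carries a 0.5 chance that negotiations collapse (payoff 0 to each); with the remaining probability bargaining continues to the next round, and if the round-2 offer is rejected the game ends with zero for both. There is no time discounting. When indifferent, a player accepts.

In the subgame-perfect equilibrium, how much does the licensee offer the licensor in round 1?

Round 2 (the licensor proposes): the licensee will accept anything ≥ 0, so the licensor offers 0 and keeps 200.
Round 1 (the licensee proposes): rejecting gives the licensor an expected 0.5 × 200 = 100. The licensee offers 100 and keeps 200 − 100 = 100.

100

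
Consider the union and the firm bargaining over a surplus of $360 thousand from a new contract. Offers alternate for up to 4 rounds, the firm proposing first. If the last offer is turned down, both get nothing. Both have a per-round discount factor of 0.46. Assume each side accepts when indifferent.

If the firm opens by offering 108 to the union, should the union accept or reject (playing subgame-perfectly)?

Reject

Round 4 (the union proposes): the firm will accept anything ≥ 0, so the union offers 0 and keeps 360.
Round 3 (the firm proposes): the union can get 360 next round, worth 0.46 × 360 = 165.6 now, so the firm offers 165.6, keeping 194.4.
Round 2 (the union proposes): the firm can get 194.4 next round, worth 0.46 × 194.4 = 89.424 now; the union offers that and keeps 270.576.
So by rejecting in round 1, the union gets 270.576 next round, worth 0.46 × 270.576 = 124.46496 now.
Offer 108 < 124.46496, so the union rejects.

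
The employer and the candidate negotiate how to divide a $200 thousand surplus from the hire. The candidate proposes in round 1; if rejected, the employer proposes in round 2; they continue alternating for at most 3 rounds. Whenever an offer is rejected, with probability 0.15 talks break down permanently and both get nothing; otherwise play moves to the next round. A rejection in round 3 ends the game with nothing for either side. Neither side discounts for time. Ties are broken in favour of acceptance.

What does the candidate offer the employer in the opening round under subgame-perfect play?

25.5

By backward induction:
Round 3 (the candidate proposes): the employer will accept anything ≥ 0, so the candidate offers 0 and keeps 200.
Round 2 (the employer proposes): rejecting gives the candidate an expected 0.85 × 200 = 170, so the employer offers 170, keeping 30.
Round 1 (the candidate proposes): rejecting gives the employer an expected 0.85 × 30 = 25.5. The candidate offers 25.5 and keeps 200 − 25.5 = 174.5.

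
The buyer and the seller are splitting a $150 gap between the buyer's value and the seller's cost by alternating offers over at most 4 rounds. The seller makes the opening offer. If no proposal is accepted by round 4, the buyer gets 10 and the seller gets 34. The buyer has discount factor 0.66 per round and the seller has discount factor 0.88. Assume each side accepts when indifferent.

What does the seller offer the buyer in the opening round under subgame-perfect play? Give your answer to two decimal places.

Round 4 (the buyer proposes): the seller gets 34 if talks fail, so the buyer offers 34 and keeps 116.
Round 3 (the seller proposes): the buyer can get 116 next round, worth 0.66 × 116 = 76.56 now, so the seller offers 76.56, keeping 73.44.
Round 2 (the buyer proposes): the seller can get 73.44 next round, worth 0.88 × 73.44 = 64.6272 now, so the buyer offers 64.6272, keeping 85.3728.
Round 1 (the seller proposes): the buyer can get 85.3728 next round, worth 0.66 × 85.3728 = 56.346048 now; the seller offers that and keeps 93.653952.

56.35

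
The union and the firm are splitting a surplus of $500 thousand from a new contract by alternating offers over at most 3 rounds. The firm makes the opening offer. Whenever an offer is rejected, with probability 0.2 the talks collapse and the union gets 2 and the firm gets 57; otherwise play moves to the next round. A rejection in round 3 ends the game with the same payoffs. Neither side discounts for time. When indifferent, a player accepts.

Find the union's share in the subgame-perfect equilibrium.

72.56

Round 3 (the firm proposes): the union gets 2 if talks fail, so the firm offers 2 and keeps 498.
Round 2 (the union proposes): rejecting gives the firm an expected 0.8 × 498 + 0.2 × 57 = 409.8; the union offers that and keeps 90.2.
Round 1 (the firm proposes): rejecting gives the union an expected 0.8 × 90.2 + 0.2 × 2 = 72.56. The firm offers 72.56 and keeps 500 − 72.56 = 427.44.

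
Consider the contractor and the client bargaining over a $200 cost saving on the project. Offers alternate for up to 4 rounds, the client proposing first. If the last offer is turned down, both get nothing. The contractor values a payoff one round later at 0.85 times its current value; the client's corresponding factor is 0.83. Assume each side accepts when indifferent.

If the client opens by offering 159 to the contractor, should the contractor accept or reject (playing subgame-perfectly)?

Accept

Round 4 (the contractor proposes): the client will accept anything ≥ 0, so the contractor offers 0 and keeps 200.
Round 3 (the client proposes): the contractor can get 200 next round, worth 0.85 × 200 = 170 now; the client offers that and keeps 30.
Round 2 (the contractor proposes): the client can get 30 next round, worth 0.83 × 30 = 24.9 now; the contractor offers that and keeps 175.1.
So by rejecting in round 1, the contractor gets 175.1 next round, worth 0.85 × 175.1 = 148.835 now.
Offer 159 ≥ 148.835, so the contractor accepts.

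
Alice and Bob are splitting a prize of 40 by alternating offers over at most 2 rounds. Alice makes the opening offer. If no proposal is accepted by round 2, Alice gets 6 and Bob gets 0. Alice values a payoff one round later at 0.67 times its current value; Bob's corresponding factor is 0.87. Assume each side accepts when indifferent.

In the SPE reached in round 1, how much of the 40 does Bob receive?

29.58

By backward induction:
Round 2 (Bob proposes): Alice gets 6 if talks fail, so Bob offers 6 and keeps 34.
Round 1 (Alice proposes): Bob can get 34 next round, worth 0.87 × 34 = 29.58 now. Alice offers 29.58 and keeps 40 − 29.58 = 10.42.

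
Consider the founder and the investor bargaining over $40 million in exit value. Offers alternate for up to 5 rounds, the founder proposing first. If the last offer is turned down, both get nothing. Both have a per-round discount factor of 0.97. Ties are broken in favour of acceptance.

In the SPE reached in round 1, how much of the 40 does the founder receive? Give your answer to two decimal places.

37.74

Round 5 (the founder proposes): rejection yields 0 for the investor; the founder offers 0 and keeps 40.
Round 4 (the investor proposes): the founder can get 40 next round, worth 0.97 × 40 = 38.8 now, so the investor offers 38.8, keeping 1.2.
Round 3 (the founder proposes): the investor can get 1.2 next round, worth 0.97 × 1.2 = 1.164 now, so the founder offers 1.164, keeping 38.836.
Round 2 (the investor proposes): the founder can get 38.836 next round, worth 0.97 × 38.836 = 37.67092 now; the investor offers that and keeps 2.32908.
Round 1 (the founder proposes): the investor can get 2.32908 next round, worth 0.97 × 2.32908 = 2.2592076 now. The founder offers 2.2592076 and keeps 40 − 2.2592076 = 37.7407924.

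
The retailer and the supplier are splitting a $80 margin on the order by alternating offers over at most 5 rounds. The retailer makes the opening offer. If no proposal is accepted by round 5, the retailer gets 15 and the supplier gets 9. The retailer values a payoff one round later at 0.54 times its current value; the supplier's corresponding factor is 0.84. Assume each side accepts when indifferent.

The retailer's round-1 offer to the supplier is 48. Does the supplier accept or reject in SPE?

Accept

Round 5 (the retailer proposes): the supplier gets 9 if talks fail, so the retailer offers 9 and keeps 71.
Round 4 (the supplier proposes): the retailer can get 71 next round, worth 0.54 × 71 = 38.34 now, so the supplier offers 38.34, keeping 41.66.
Round 3 (the retailer proposes): the supplier can get 41.66 next round, worth 0.84 × 41.66 = 34.9944 now; the retailer offers that and keeps 45.0056.
Round 2 (the supplier proposes): the retailer can get 45.0056 next round, worth 0.54 × 45.0056 = 24.303024 now, so the supplier offers 24.303024, keeping 55.696976.
So by rejecting in round 1, the supplier gets 55.696976 next round, worth 0.84 × 55.696976 = 46.78545984 now.
Offer 48 ≥ 46.78545984, so the supplier accepts.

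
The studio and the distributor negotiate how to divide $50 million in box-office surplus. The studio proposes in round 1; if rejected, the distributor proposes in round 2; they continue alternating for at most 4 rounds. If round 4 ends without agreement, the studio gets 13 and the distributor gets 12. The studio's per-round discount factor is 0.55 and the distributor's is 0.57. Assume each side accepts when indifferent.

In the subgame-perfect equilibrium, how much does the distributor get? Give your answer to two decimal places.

Solve by backward induction from round 4.
Round 4 (the distributor proposes): the studio gets 13 if talks fail, so the distributor offers 13 and keeps 37.
Round 3 (the studio proposes): the distributor can get 37 next round, worth 0.57 × 37 = 21.09 now. The studio offers 21.09 and keeps 50 − 21.09 = 28.91.
Round 2 (the distributor proposes): the studio can get 28.91 next round, worth 0.55 × 28.91 = 15.9005 now; the distributor offers that and keeps 34.0995.
Round 1 (the studio proposes): the distributor can get 34.0995 next round, worth 0.57 × 34.0995 = 19.436715 now; the studio offers that and keeps 30.563285.

19.44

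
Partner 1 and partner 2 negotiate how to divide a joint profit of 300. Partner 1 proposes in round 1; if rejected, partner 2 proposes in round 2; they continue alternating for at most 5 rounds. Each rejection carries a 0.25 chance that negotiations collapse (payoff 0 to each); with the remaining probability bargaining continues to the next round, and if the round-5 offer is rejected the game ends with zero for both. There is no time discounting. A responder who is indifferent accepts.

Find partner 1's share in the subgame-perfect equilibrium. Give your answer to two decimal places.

By backward induction:
Round 5 (partner 1 proposes): rejection yields 0 for partner 2; partner 1 offers 0 and keeps 300.
Round 4 (partner 2 proposes): rejecting gives partner 1 an expected 0.75 × 300 = 225; partner 2 offers that and keeps 75.
Round 3 (partner 1 proposes): rejecting gives partner 2 an expected 0.75 × 75 = 56.25; partner 1 offers that and keeps 243.75.
Round 2 (partner 2 proposes): rejecting gives partner 1 an expected 0.75 × 243.75 = 182.8125. Partner 2 offers 182.8125 and keeps 300 − 182.8125 = 117.1875.
Round 1 (partner 1 proposes): rejecting gives partner 2 an expected 0.75 × 117.1875 = 87.890625, so partner 1 offers 87.890625, keeping 212.109375.

212.11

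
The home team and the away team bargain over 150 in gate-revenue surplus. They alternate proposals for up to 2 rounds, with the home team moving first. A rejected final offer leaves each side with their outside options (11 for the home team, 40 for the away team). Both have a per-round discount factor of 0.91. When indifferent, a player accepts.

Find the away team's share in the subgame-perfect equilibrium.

Round 2 (the away team proposes): the home team gets 11 if talks fail, so the away team offers 11 and keeps 139.
Round 1 (the home team proposes): the away team can get 139 next round, worth 0.91 × 139 = 126.49 now; the home team offers that and keeps 23.51.

126.49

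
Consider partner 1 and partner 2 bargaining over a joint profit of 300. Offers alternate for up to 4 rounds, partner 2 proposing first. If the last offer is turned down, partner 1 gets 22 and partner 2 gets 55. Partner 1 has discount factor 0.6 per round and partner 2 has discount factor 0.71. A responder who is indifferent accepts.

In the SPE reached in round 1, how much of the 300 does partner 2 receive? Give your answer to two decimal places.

185.18

Round 4 (partner 1 proposes): partner 2 gets 55 if talks fail, so partner 1 offers 55 and keeps 245.
Round 3 (partner 2 proposes): partner 1 can get 245 next round, worth 0.6 × 245 = 147 now. Partner 2 offers 147 and keeps 300 − 147 = 153.
Round 2 (partner 1 proposes): partner 2 can get 153 next round, worth 0.71 × 153 = 108.63 now, so partner 1 offers 108.63, keeping 191.37.
Round 1 (partner 2 proposes): partner 1 can get 191.37 next round, worth 0.6 × 191.37 = 114.822 now, so partner 2 offers 114.822, keeping 185.178.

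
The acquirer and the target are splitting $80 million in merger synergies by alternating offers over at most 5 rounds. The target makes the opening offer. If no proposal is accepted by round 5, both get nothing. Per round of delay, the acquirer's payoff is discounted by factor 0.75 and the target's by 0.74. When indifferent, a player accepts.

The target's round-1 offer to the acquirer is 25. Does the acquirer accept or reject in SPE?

Round 5 (the target proposes): rejection yields 0 for the acquirer; the target offers 0 and keeps 80.
Round 4 (the acquirer proposes): the target can get 80 next round, worth 0.74 × 80 = 59.2 now. The acquirer offers 59.2 and keeps 80 − 59.2 = 20.8.
Round 3 (the target proposes): the acquirer can get 20.8 next round, worth 0.75 × 20.8 = 15.6 now, so the target offers 15.6, keeping 64.4.
Round 2 (the acquirer proposes): the target can get 64.4 next round, worth 0.74 × 64.4 = 47.656 now, so the acquirer offers 47.656, keeping 32.344.
So by rejecting in round 1, the acquirer gets 32.344 next round, worth 0.75 × 32.344 = 24.258 now.
Offer 25 ≥ 24.258, so the acquirer accepts.

Accept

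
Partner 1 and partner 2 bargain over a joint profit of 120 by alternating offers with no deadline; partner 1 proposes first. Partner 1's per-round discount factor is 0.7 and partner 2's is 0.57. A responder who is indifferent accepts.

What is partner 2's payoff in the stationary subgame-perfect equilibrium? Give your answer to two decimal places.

34.14

In a stationary SPE each proposer offers the other exactly their discounted continuation value.
If partner 1 keeps x when proposing and partner 2 keeps y when proposing, then x = 120 − 0.57y and y = 120 − 0.7x.
Solving: x = 120(1 − 0.57) / (1 − 0.7·0.57) = 51.6 / 0.601 ≈ 85.8569.
Partner 2 gets 120 − 85.8569 ≈ 34.1431.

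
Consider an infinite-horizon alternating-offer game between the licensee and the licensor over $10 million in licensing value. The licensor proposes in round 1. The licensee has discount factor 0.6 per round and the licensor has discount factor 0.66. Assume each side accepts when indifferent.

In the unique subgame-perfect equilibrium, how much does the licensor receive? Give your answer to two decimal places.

6.62

Let x be the licensor's share when the licensor proposes and y be the licensee's share when the licensee proposes.
The licensee accepts iff offered ≥ 0.6·y, so x = 10 − 0.6y. Symmetrically y = 10 − 0.66x.
Substituting: x = 10 − 0.6(10 − 0.66x), giving x(1 − 0.66·0.6) = 10(1 − 0.6).
So x = 10 × 0.4 / 0.604 ≈ 6.6225, and the licensee receives 10 − x ≈ 3.3775.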